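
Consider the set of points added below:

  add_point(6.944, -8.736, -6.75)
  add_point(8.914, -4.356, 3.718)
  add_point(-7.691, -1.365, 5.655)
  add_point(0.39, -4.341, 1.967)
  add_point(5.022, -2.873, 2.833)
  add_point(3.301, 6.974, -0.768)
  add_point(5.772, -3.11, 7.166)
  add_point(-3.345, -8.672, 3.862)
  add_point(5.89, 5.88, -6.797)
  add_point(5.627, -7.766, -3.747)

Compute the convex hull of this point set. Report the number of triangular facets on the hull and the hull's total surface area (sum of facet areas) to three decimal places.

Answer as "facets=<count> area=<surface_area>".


Extreme-point indices: [0, 1, 2, 5, 6, 7, 8] — 7 of 10 on the boundary.

Per-facet area ½‖(b−a)×(c−a)‖:
  f1: (p7, p0, p2) → 55.6130
  f2: (p7, p0, p1) → 71.9056
  f3: (p6, p5, p2) → 83.5264
  f4: (p6, p5, p1) → 31.3495
  f5: (p6, p7, p2) → 48.4420
  f6: (p6, p7, p1) → 26.4903
  f7: (p8, p5, p2) → 41.4664
  f8: (p8, p0, p2) → 137.5510
  f9: (p8, p5, p1) → 44.6225
  f10: (p8, p0, p1) → 78.5940
Σ area = 619.561

Check V−E+F: 7 − 15 + 10 = 2.

facets=10 area=619.561


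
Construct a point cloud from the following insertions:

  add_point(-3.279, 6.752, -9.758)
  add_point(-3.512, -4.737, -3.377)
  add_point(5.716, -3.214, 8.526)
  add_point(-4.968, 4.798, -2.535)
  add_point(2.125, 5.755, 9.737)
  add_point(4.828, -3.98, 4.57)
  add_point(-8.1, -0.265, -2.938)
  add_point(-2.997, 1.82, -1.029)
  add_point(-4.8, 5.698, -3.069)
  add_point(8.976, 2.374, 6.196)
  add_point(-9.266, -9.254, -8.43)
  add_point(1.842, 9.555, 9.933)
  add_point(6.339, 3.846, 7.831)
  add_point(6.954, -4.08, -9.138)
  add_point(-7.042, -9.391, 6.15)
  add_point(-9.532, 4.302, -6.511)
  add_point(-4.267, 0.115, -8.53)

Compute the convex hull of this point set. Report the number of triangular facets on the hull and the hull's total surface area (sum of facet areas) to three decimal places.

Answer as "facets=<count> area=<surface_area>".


Points on the hull: [0, 2, 4, 5, 9, 10, 11, 12, 13, 14, 15] (11 of 17).

Facet areas (half cross-product norm):
  f1: (p11, p14, p15) → 176.2086
  f2: (p4, p11, p14) → 20.3226
  f3: (p10, p14, p15) → 100.1764
  f4: (p10, p13, p14) → 125.0382
  f5: (p2, p13, p9) → 57.5160
  f6: (p2, p4, p14) → 69.6925
  f7: (p2, p4, p11) → 5.7358
  f8: (p0, p11, p9) → 107.0523
  f9: (p0, p13, p9) → 123.3877
  f10: (p0, p11, p15) → 75.5725
  f11: (p0, p10, p15) → 49.4812
  f12: (p0, p10, p13) → 114.6688
  f13: (p5, p13, p14) → 88.1480
  f14: (p5, p2, p14) → 26.7798
  f15: (p5, p2, p13) → 11.4970
  f16: (p12, p11, p9) → 5.3236
  f17: (p12, p2, p9) → 11.6207
  f18: (p12, p2, p11) → 20.0219
Σ area = 1188.244

Euler: V−E+F = 11−27+18 = 2.

facets=18 area=1188.244


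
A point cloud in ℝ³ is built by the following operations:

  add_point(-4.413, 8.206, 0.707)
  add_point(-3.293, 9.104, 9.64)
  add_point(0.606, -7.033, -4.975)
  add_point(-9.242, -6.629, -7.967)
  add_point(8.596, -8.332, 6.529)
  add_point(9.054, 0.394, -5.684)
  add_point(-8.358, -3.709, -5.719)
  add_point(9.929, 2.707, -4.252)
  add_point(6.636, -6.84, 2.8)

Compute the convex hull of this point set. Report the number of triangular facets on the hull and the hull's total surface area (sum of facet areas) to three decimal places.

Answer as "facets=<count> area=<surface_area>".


Points on the hull: [0, 1, 2, 3, 4, 5, 6, 7] (8 of 9).

Area of each hull facet:
  f1: (p4, p1, p3) → 225.3057
  f2: (p4, p1, p7) → 148.8915
  f3: (p0, p1, p7) → 71.1087
  f4: (p2, p4, p3) → 44.9494
  f5: (p6, p1, p3) → 8.2799
  f6: (p6, p0, p3) → 4.3437
  f7: (p6, p0, p1) → 52.4790
  f8: (p5, p4, p7) → 21.4009
  f9: (p5, p2, p4) → 75.2763
  f10: (p5, p2, p3) → 42.9602
  f11: (p5, p0, p3) → 140.4895
  f12: (p5, p0, p7) → 22.7740
Σ area = 858.259

Check V−E+F: 8 − 18 + 12 = 2.

facets=12 area=858.259


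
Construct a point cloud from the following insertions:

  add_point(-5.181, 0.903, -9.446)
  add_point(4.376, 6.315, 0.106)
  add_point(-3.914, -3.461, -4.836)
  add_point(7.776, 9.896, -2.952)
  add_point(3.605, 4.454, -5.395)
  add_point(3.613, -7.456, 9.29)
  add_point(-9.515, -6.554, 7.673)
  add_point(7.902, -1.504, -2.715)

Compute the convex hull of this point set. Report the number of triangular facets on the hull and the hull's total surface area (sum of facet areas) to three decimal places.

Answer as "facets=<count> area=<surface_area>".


facets=12 area=710.589

Extreme-point indices: [0, 1, 2, 3, 4, 5, 6, 7] — 8 of 8 on the boundary.

Per-facet area ½‖(b−a)×(c−a)‖:
  f1: (p0, p3, p6) → 163.3687
  f2: (p5, p3, p7) → 72.1400
  f3: (p4, p3, p7) → 28.1790
  f4: (p4, p0, p7) → 37.8837
  f5: (p4, p0, p3) → 17.9498
  f6: (p1, p3, p6) → 10.8013
  f7: (p1, p5, p6) → 109.5033
  f8: (p1, p5, p3) → 26.7568
  f9: (p2, p0, p7) → 38.5244
  f10: (p2, p5, p7) → 83.5551
  f11: (p2, p0, p6) → 32.2772
  f12: (p2, p5, p6) → 89.6496
Σ area = 710.589

Euler characteristic 8−18+12 = 2 ✓


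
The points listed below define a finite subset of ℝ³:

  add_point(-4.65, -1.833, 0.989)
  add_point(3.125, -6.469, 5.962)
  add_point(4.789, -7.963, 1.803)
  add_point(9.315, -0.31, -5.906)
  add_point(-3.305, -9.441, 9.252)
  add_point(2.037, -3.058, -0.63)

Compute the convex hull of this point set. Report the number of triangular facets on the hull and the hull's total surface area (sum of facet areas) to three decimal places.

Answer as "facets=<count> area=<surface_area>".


facets=6 area=272.851

Hull vertices (5/6): indices [0, 1, 2, 3, 4].

Area of each hull facet:
  f1: (p1, p3, p0) → 73.4895
  f2: (p1, p4, p0) → 39.0932
  f3: (p2, p3, p0) → 66.1889
  f4: (p2, p4, p0) → 54.6144
  f5: (p2, p1, p3) → 23.9528
  f6: (p2, p1, p4) → 15.5123
Σ area = 272.851

Euler: V−E+F = 5−9+6 = 2.


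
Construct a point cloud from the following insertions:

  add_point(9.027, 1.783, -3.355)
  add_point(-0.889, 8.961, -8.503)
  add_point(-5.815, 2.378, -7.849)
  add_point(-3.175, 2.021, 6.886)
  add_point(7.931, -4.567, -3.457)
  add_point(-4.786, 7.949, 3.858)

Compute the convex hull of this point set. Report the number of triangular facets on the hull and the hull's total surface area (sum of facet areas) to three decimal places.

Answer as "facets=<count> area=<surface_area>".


facets=8 area=498.269

Points on the hull: [0, 1, 2, 3, 4, 5] (6 of 6).

Per-facet area ½‖(b−a)×(c−a)‖:
  f1: (p5, p1, p2) → 50.8556
  f2: (p5, p3, p2) → 44.4896
  f3: (p5, p1, p0) → 84.7998
  f4: (p5, p3, p0) → 54.3296
  f5: (p4, p1, p2) → 65.3493
  f6: (p4, p1, p0) → 39.2297
  f7: (p4, p3, p2) → 108.1631
  f8: (p4, p3, p0) → 51.0522
Σ area = 498.269

Check V−E+F: 6 − 12 + 8 = 2.


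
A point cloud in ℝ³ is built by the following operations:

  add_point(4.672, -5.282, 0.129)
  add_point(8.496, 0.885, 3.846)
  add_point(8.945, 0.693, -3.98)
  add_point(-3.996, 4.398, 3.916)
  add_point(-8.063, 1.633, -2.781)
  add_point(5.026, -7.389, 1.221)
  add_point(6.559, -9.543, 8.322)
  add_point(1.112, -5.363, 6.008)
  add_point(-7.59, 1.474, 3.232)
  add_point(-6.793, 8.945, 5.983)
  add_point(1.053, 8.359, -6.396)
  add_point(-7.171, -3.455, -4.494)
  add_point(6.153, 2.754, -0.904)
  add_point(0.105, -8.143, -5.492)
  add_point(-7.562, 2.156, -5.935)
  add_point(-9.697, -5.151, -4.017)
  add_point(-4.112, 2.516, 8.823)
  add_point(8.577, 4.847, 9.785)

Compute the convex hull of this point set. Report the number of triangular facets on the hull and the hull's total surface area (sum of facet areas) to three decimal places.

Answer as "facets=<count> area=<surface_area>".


Points on the hull: [1, 2, 4, 5, 6, 8, 9, 10, 13, 14, 15, 16, 17] (13 of 18).

Facet areas (half cross-product norm):
  f1: (p10, p17, p2) → 81.0041
  f2: (p10, p17, p9) → 113.7786
  f3: (p13, p6, p15) → 75.6928
  f4: (p13, p10, p2) → 70.8526
  f5: (p16, p6, p15) → 127.0804
  f6: (p16, p17, p9) → 47.4261
  f7: (p16, p17, p6) → 89.4850
  f8: (p1, p6, p2) → 41.8317
  f9: (p1, p17, p2) → 15.0508
  f10: (p1, p17, p6) → 40.4169
  f11: (p14, p10, p9) → 69.7103
  f12: (p14, p13, p15) → 40.6309
  f13: (p14, p13, p10) → 68.2485
  f14: (p5, p6, p2) → 31.0201
  f15: (p5, p13, p2) → 43.1096
  f16: (p5, p13, p6) → 16.8713
  f17: (p8, p9, p15) → 18.7119
  f18: (p8, p16, p15) → 19.2643
  f19: (p8, p16, p9) → 23.3042
  f20: (p4, p9, p15) → 26.0557
  f21: (p4, p14, p15) → 11.4641
  f22: (p4, p14, p9) → 14.5239
Σ area = 1085.534

Euler: V−E+F = 13−33+22 = 2.

facets=22 area=1085.534


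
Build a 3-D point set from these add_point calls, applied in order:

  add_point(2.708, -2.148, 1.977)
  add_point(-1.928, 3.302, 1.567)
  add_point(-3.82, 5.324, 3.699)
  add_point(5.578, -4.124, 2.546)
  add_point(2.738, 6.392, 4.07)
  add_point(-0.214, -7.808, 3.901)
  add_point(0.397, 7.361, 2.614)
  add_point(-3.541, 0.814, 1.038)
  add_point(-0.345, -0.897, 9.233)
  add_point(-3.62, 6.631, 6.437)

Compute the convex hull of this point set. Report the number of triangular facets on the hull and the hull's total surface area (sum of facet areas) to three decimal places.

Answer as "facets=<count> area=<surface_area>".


facets=16 area=287.509

10 of the 10 inputs are extreme points: [0, 1, 2, 3, 4, 5, 6, 7, 8, 9].

Facet areas (half cross-product norm):
  f1: (p8, p5, p3) → 29.2635
  f2: (p4, p8, p3) → 42.4225
  f3: (p7, p5, p3) → 32.8419
  f4: (p9, p4, p8) → 28.3286
  f5: (p9, p7, p2) → 4.5268
  f6: (p9, p8, p5) → 32.8719
  f7: (p9, p7, p5) → 34.1842
  f8: (p6, p4, p3) → 14.3116
  f9: (p6, p9, p2) → 7.3034
  f10: (p6, p9, p4) → 8.0210
  f11: (p0, p7, p3) → 1.9729
  f12: (p0, p6, p3) → 11.9452
  f13: (p1, p0, p7) → 10.3870
  f14: (p1, p0, p6) → 16.2871
  f15: (p1, p7, p2) → 5.0286
  f16: (p1, p6, p2) → 7.8126
Σ area = 287.509

Euler: V−E+F = 10−24+16 = 2.


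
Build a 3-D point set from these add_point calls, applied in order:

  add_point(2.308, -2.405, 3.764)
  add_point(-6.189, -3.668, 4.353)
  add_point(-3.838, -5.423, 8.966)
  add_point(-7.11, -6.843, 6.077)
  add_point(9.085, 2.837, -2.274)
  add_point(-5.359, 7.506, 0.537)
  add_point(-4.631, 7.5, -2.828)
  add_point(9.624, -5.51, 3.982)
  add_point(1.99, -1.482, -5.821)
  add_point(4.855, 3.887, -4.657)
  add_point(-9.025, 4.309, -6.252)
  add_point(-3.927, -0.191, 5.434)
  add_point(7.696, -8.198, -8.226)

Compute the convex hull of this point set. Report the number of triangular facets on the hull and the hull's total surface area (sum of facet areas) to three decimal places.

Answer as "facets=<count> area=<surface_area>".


facets=16 area=846.490

10 of the 13 inputs are extreme points: [2, 3, 4, 5, 6, 7, 9, 10, 11, 12].

Per-facet area ½‖(b−a)×(c−a)‖:
  f1: (p3, p12, p10) → 159.3238
  f2: (p3, p5, p10) → 64.2268
  f3: (p3, p5, p2) → 35.1680
  f4: (p3, p2, p7) → 29.4531
  f5: (p3, p12, p7) → 106.8632
  f6: (p11, p2, p7) → 44.6066
  f7: (p11, p5, p7) → 62.0835
  f8: (p11, p5, p2) → 4.1877
  f9: (p9, p12, p10) → 88.1635
  f10: (p6, p5, p10) → 10.2338
  f11: (p6, p9, p10) → 30.8776
  f12: (p4, p5, p7) → 79.2953
  f13: (p4, p12, p7) → 60.0652
  f14: (p4, p9, p12) → 31.0424
  f15: (p4, p6, p5) → 24.6216
  f16: (p4, p6, p9) → 16.2776
Σ area = 846.490

Euler: V−E+F = 10−24+16 = 2.


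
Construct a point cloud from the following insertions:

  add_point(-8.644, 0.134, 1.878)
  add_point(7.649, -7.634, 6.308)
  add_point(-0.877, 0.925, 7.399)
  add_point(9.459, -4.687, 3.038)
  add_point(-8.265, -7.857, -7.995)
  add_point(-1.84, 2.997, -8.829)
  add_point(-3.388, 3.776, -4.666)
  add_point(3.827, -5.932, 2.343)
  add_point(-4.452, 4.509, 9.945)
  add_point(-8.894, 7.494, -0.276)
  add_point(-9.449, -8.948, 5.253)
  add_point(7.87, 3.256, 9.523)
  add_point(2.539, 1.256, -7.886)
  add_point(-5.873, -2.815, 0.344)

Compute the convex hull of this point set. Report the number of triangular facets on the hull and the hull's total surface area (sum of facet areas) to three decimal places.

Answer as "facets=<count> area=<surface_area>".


facets=14 area=1070.967

Hull vertices (9/14): indices [1, 3, 4, 5, 8, 9, 10, 11, 12].

Per-facet area ½‖(b−a)×(c−a)‖:
  f1: (p8, p9, p10) → 85.8199
  f2: (p4, p9, p10) → 106.3156
  f3: (p4, p5, p9) → 75.5939
  f4: (p1, p8, p10) → 117.9452
  f5: (p1, p4, p10) → 114.5785
  f6: (p1, p4, p3) → 50.1825
  f7: (p11, p1, p3) → 24.6917
  f8: (p11, p1, p8) → 70.1026
  f9: (p11, p5, p9) → 115.8427
  f10: (p11, p8, p9) → 66.1620
  f11: (p12, p4, p3) → 99.9866
  f12: (p12, p4, p5) → 30.0789
  f13: (p12, p11, p3) → 73.5661
  f14: (p12, p11, p5) → 40.1010
Σ area = 1070.967

Euler characteristic 9−21+14 = 2 ✓


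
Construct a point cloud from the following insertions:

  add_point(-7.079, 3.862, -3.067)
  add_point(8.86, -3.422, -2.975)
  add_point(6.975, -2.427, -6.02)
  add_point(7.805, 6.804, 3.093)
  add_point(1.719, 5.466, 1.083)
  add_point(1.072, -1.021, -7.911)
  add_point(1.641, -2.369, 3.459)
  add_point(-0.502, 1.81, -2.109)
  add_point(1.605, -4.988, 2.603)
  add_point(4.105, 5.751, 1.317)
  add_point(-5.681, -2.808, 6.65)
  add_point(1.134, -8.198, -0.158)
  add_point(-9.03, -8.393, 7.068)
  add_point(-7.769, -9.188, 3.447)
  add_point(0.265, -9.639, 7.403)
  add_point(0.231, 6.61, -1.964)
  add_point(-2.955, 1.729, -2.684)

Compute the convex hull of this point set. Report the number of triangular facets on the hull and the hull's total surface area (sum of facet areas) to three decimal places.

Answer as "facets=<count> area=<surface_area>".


Hull vertices (12/17): indices [0, 1, 2, 3, 4, 5, 10, 11, 12, 13, 14, 15].

Per-facet area ½‖(b−a)×(c−a)‖:
  f1: (p14, p3, p1) → 88.4758
  f2: (p10, p0, p12) → 34.1191
  f3: (p10, p14, p12) → 28.1623
  f4: (p10, p14, p3) → 76.7371
  f5: (p15, p0, p5) → 36.7732
  f6: (p11, p14, p1) → 32.4367
  f7: (p4, p10, p3) → 33.8873
  f8: (p4, p10, p0) → 54.6217
  f9: (p4, p15, p3) → 9.5226
  f10: (p4, p15, p0) → 12.9766
  f11: (p2, p11, p1) → 17.6627
  f12: (p2, p11, p5) → 31.1385
  f13: (p2, p3, p1) → 21.9595
  f14: (p2, p15, p3) → 52.6430
  f15: (p2, p15, p5) → 30.7815
  f16: (p13, p11, p5) → 48.0030
  f17: (p13, p0, p12) → 27.7084
  f18: (p13, p0, p5) → 76.7258
  f19: (p13, p14, p12) → 17.4507
  f20: (p13, p11, p14) → 32.6647
Σ area = 764.450

Euler characteristic 12−30+20 = 2 ✓

facets=20 area=764.450


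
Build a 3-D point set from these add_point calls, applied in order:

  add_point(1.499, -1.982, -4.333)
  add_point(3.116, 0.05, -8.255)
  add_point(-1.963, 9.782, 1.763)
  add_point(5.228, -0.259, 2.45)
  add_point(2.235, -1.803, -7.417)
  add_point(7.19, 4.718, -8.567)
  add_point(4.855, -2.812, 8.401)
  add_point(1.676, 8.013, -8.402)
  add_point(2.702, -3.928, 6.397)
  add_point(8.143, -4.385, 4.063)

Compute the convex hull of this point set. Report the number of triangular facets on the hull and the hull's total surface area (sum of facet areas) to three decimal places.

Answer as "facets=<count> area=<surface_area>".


Extreme-point indices: [0, 1, 2, 4, 5, 6, 7, 8, 9] — 9 of 10 on the boundary.

Per-facet area ½‖(b−a)×(c−a)‖:
  f1: (p6, p5, p2) → 112.3960
  f2: (p6, p5, p9) → 40.0514
  f3: (p4, p5, p9) → 54.4449
  f4: (p7, p5, p2) → 32.3342
  f5: (p7, p4, p2) → 53.8491
  f6: (p8, p6, p2) → 23.8323
  f7: (p8, p6, p9) → 8.7517
  f8: (p8, p4, p9) → 38.9558
  f9: (p1, p4, p5) → 2.8626
  f10: (p1, p7, p5) → 19.6092
  f11: (p1, p7, p4) → 5.8423
  f12: (p0, p4, p2) → 19.5001
  f13: (p0, p8, p2) → 72.6335
  f14: (p0, p8, p4) → 6.2068
Σ area = 491.270

Check V−E+F: 9 − 21 + 14 = 2.

facets=14 area=491.270


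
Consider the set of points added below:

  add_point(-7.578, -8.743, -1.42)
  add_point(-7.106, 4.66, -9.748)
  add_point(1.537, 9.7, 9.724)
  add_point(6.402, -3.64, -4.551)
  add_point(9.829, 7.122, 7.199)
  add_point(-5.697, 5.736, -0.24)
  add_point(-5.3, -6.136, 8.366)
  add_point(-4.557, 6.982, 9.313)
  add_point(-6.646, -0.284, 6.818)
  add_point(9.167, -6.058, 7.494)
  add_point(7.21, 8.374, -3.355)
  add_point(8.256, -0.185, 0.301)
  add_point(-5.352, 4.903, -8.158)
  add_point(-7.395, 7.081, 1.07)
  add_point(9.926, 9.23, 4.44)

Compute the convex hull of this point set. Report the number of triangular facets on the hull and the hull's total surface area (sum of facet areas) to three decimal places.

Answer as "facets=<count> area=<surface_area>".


facets=22 area=1210.007

Hull vertices (13/15): indices [0, 1, 2, 3, 4, 6, 7, 8, 9, 10, 11, 13, 14].

Area of each hull facet:
  f1: (p3, p1, p0) → 108.8869
  f2: (p10, p3, p1) → 92.1108
  f3: (p10, p2, p14) → 40.0977
  f4: (p9, p3, p0) → 95.5847
  f5: (p13, p7, p2) → 27.2968
  f6: (p13, p10, p1) → 81.3134
  f7: (p13, p10, p2) → 84.7937
  f8: (p13, p1, p0) → 82.6270
  f9: (p4, p2, p14) → 15.6622
  f10: (p4, p9, p14) → 17.8936
  f11: (p4, p9, p2) → 58.0501
  f12: (p11, p9, p14) → 47.1050
  f13: (p11, p9, p3) → 27.9395
  f14: (p11, p10, p14) → 36.9614
  f15: (p11, p10, p3) → 28.7912
  f16: (p8, p13, p0) → 55.0462
  f17: (p8, p13, p7) → 32.2238
  f18: (p6, p7, p2) → 39.0819
  f19: (p6, p9, p2) → 115.2084
  f20: (p6, p8, p7) → 16.9733
  f21: (p6, p9, p0) → 74.2090
  f22: (p6, p8, p0) → 32.1509
Σ area = 1210.007

Euler characteristic 13−33+22 = 2 ✓


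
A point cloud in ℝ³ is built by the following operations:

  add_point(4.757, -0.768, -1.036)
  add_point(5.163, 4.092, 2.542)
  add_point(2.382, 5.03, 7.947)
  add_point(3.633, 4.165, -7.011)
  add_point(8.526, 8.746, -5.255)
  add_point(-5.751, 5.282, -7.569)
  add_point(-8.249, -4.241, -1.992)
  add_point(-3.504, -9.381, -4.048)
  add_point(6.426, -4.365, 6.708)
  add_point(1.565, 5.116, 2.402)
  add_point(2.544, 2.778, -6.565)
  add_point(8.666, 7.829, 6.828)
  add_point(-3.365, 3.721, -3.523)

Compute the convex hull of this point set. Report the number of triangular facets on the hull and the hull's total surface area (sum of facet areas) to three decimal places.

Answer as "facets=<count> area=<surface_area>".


Hull vertices (9/13): indices [0, 2, 3, 4, 5, 6, 7, 8, 11].

Per-facet area ½‖(b−a)×(c−a)‖:
  f1: (p8, p7, p6) → 56.4122
  f2: (p8, p4, p11) → 74.9789
  f3: (p5, p4, p11) → 89.1151
  f4: (p5, p7, p6) → 39.2093
  f5: (p2, p8, p6) → 84.2977
  f6: (p2, p8, p11) → 35.9035
  f7: (p2, p5, p6) → 92.9939
  f8: (p2, p5, p11) → 58.7767
  f9: (p0, p4, p7) → 46.0637
  f10: (p0, p8, p7) → 53.4555
  f11: (p0, p8, p4) → 37.4210
  f12: (p3, p4, p7) → 28.5239
  f13: (p3, p5, p7) → 69.4211
  f14: (p3, p5, p4) → 25.2842
Σ area = 791.857

Euler characteristic 9−21+14 = 2 ✓

facets=14 area=791.857


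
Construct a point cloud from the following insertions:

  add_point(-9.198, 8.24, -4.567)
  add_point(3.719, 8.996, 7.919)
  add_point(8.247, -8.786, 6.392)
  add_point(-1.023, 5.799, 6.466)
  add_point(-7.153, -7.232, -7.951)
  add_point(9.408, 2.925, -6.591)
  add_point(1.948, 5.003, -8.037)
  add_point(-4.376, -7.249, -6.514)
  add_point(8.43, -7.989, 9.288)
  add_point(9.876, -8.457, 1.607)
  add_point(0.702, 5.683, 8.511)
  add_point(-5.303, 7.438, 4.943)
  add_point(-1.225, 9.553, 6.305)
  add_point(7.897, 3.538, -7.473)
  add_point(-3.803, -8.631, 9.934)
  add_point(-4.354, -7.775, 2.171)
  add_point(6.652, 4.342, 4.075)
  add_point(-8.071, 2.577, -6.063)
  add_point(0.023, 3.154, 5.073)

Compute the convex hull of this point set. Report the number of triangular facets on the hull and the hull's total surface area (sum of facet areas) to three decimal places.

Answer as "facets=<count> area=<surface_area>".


Extreme-point indices: [0, 1, 2, 4, 5, 6, 8, 9, 10, 11, 12, 13, 14, 16, 17] — 15 of 19 on the boundary.

Area of each hull facet:
  f1: (p4, p14, p0) → 144.8346
  f2: (p5, p4, p9) → 127.8251
  f3: (p11, p14, p0) → 80.5302
  f4: (p11, p12, p0) → 20.6327
  f5: (p8, p5, p9) → 46.9870
  f6: (p2, p8, p9) → 3.7261
  f7: (p2, p8, p14) → 18.4517
  f8: (p2, p4, p9) → 48.6943
  f9: (p2, p4, p14) → 114.0486
  f10: (p10, p8, p14) → 86.5104
  f11: (p10, p11, p14) → 54.2579
  f12: (p10, p11, p12) → 11.5504
  f13: (p17, p4, p0) → 3.5610
  f14: (p17, p6, p0) → 31.3013
  f15: (p17, p6, p4) → 52.3611
  f16: (p13, p5, p4) → 15.0303
  f17: (p13, p6, p4) → 43.2846
  f18: (p1, p10, p8) → 33.7173
  f19: (p1, p10, p12) → 10.1503
  f20: (p1, p13, p5) → 15.5021
  f21: (p1, p13, p6) → 50.4298
  f22: (p1, p12, p0) → 21.5508
  f23: (p1, p6, p0) → 97.2175
  f24: (p16, p8, p5) → 73.1382
  f25: (p16, p1, p5) → 24.7801
  f26: (p16, p1, p8) → 40.0089
Σ area = 1270.082

Euler characteristic 15−39+26 = 2 ✓

facets=26 area=1270.082


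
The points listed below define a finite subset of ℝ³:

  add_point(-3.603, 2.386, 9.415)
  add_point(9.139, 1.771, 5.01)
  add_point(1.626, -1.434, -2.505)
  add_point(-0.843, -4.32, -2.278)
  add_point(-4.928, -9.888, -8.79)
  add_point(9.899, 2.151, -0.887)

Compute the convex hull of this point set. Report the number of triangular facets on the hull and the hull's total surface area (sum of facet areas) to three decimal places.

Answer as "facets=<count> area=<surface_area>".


facets=6 area=409.029

Points on the hull: [0, 1, 2, 4, 5] (5 of 6).

Facet areas (half cross-product norm):
  f1: (p1, p5, p4) → 59.6221
  f2: (p1, p0, p4) → 144.1389
  f3: (p1, p0, p5) → 36.0914
  f4: (p2, p5, p4) → 31.4192
  f5: (p2, p0, p4) → 75.8376
  f6: (p2, p0, p5) → 61.9194
Σ area = 409.029

Euler: V−E+F = 5−9+6 = 2.


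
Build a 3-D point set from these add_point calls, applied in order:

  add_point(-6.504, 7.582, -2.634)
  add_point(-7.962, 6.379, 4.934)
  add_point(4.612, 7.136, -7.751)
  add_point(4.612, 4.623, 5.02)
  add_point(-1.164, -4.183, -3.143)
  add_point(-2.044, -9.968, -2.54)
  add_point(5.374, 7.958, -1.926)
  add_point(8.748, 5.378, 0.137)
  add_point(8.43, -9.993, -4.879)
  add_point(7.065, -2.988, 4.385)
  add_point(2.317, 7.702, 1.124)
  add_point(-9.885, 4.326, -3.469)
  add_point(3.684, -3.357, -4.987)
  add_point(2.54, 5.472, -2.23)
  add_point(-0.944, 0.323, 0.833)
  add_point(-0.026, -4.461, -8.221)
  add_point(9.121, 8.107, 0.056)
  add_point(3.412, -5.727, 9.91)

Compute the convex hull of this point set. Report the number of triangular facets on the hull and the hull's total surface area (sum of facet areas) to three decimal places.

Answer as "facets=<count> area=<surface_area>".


facets=22 area=1030.271

Hull vertices (13/18): indices [0, 1, 2, 3, 5, 6, 8, 9, 10, 11, 15, 16, 17].

Area of each hull facet:
  f1: (p2, p8, p16) → 79.7998
  f2: (p5, p17, p8) → 75.1219
  f3: (p5, p1, p11) → 72.2798
  f4: (p5, p1, p17) → 117.9886
  f5: (p9, p8, p16) → 68.4901
  f6: (p9, p17, p16) → 30.3412
  f7: (p9, p17, p8) → 37.6086
  f8: (p3, p17, p16) → 28.4755
  f9: (p3, p1, p16) → 40.8989
  f10: (p3, p1, p17) → 73.0447
  f11: (p0, p1, p11) → 18.5518
  f12: (p0, p2, p11) → 24.4610
  f13: (p15, p2, p8) → 65.4796
  f14: (p15, p5, p8) → 40.3224
  f15: (p15, p2, p11) → 82.7087
  f16: (p15, p5, p11) → 57.2972
  f17: (p10, p1, p16) → 7.8548
  f18: (p10, p0, p16) → 17.5687
  f19: (p10, p0, p1) → 36.5941
  f20: (p6, p2, p16) → 10.2728
  f21: (p6, p0, p16) → 10.4511
  f22: (p6, p0, p2) → 34.6598
Σ area = 1030.271

Euler characteristic 13−33+22 = 2 ✓


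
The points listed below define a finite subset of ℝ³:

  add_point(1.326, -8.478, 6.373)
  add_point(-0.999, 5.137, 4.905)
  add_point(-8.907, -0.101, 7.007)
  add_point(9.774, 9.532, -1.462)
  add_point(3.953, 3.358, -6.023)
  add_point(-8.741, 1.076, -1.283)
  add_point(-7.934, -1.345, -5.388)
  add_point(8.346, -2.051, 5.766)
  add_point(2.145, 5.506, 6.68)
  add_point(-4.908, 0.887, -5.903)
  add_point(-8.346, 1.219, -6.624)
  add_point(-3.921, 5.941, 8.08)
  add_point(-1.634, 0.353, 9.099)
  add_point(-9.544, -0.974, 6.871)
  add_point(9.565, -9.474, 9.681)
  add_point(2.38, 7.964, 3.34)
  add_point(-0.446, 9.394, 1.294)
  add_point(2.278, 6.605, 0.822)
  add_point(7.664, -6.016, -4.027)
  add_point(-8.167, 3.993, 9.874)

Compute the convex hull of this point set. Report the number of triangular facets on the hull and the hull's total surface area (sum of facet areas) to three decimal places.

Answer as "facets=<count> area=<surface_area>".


facets=24 area=1091.221

Points on the hull: [0, 3, 4, 5, 6, 8, 10, 11, 13, 14, 15, 16, 18, 19] (14 of 20).

Area of each hull facet:
  f1: (p19, p14, p13) → 62.8298
  f2: (p0, p14, p13) → 34.8096
  f3: (p4, p10, p3) → 41.3313
  f4: (p8, p14, p3) → 99.7444
  f5: (p8, p19, p14) → 89.8862
  f6: (p5, p10, p13) → 4.9328
  f7: (p5, p19, p13) → 24.3119
  f8: (p5, p19, p10) → 9.3805
  f9: (p16, p10, p3) → 66.9021
  f10: (p16, p19, p10) → 86.2927
  f11: (p18, p4, p10) → 62.8122
  f12: (p18, p0, p14) → 54.9702
  f13: (p18, p14, p3) → 113.1605
  f14: (p18, p4, p3) → 47.6040
  f15: (p11, p8, p19) → 7.4730
  f16: (p11, p16, p19) → 12.4644
  f17: (p6, p18, p10) → 21.2416
  f18: (p6, p18, p0) → 94.6818
  f19: (p6, p10, p13) → 16.4498
  f20: (p6, p0, p13) → 80.6802
  f21: (p15, p16, p3) → 16.2952
  f22: (p15, p11, p16) → 15.1234
  f23: (p15, p8, p3) → 15.1294
  f24: (p15, p11, p8) → 12.7140
Σ area = 1091.221

Euler: V−E+F = 14−36+24 = 2.


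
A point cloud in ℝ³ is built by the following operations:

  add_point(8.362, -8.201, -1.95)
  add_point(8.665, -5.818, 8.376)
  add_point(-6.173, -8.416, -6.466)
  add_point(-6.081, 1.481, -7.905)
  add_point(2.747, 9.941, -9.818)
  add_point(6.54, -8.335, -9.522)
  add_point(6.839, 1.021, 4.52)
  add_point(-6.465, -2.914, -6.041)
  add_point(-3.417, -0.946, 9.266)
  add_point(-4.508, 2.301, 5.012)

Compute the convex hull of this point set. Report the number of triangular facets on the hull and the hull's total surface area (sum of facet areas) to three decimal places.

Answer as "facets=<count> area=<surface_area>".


Points on the hull: [0, 1, 2, 3, 4, 5, 6, 7, 8, 9] (10 of 10).

Triangle areas on the boundary:
  f1: (p9, p8, p7) → 29.7134
  f2: (p6, p8, p1) → 45.7703
  f3: (p6, p9, p4) → 95.9910
  f4: (p6, p9, p8) → 30.3654
  f5: (p2, p8, p7) → 42.6812
  f6: (p2, p8, p1) → 114.7996
  f7: (p3, p9, p7) → 29.5997
  f8: (p3, p9, p4) → 80.6570
  f9: (p3, p2, p7) → 6.2980
  f10: (p3, p5, p4) → 98.1909
  f11: (p3, p2, p5) → 65.3091
  f12: (p0, p5, p4) → 72.6270
  f13: (p0, p6, p4) → 98.7339
  f14: (p0, p6, p1) → 40.9984
  f15: (p0, p2, p1) → 76.4621
  f16: (p0, p2, p5) → 50.9239
Σ area = 979.121

Euler: V−E+F = 10−24+16 = 2.

facets=16 area=979.121


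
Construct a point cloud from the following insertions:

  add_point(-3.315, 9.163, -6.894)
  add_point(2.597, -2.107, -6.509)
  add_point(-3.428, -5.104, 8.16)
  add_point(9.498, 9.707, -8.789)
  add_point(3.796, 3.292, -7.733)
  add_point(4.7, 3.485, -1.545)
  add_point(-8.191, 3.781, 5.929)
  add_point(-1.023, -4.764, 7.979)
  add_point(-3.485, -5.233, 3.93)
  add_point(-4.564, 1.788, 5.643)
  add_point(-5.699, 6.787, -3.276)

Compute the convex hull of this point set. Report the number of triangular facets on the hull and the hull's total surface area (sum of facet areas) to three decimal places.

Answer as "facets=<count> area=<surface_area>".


Points on the hull: [0, 1, 2, 3, 4, 6, 7, 8, 9, 10] (10 of 11).

Per-facet area ½‖(b−a)×(c−a)‖:
  f1: (p2, p8, p6) → 21.4261
  f2: (p0, p3, p6) → 84.3370
  f3: (p7, p2, p6) → 11.9158
  f4: (p7, p2, p8) → 5.1460
  f5: (p10, p8, p6) → 51.7878
  f6: (p10, p0, p6) → 8.5088
  f7: (p1, p7, p3) → 95.2234
  f8: (p1, p7, p8) → 26.7599
  f9: (p1, p10, p8) → 73.2870
  f10: (p1, p10, p0) → 30.6613
  f11: (p9, p3, p6) → 40.3676
  f12: (p9, p7, p6) → 10.1455
  f13: (p9, p7, p3) → 82.5761
  f14: (p4, p0, p3) → 39.9917
  f15: (p4, p1, p3) → 11.9434
  f16: (p4, p1, p0) → 23.7726
Σ area = 617.850

Euler characteristic 10−24+16 = 2 ✓

facets=16 area=617.850


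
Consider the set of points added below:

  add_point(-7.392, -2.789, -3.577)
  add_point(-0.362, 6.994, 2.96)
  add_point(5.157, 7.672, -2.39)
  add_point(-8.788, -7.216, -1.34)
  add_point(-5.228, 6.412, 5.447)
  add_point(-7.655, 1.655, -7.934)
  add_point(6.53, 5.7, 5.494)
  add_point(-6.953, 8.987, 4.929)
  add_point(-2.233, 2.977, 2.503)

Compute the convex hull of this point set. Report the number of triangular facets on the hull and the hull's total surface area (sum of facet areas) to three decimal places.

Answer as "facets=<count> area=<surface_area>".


facets=8 area=524.191

Hull vertices (6/9): indices [2, 3, 4, 5, 6, 7].

Triangle areas on the boundary:
  f1: (p5, p7, p3) → 81.7995
  f2: (p2, p6, p3) → 83.6664
  f3: (p2, p5, p3) → 82.9879
  f4: (p2, p7, p6) → 55.3122
  f5: (p2, p5, p7) → 93.9290
  f6: (p4, p6, p3) → 90.6456
  f7: (p4, p7, p3) → 21.0177
  f8: (p4, p7, p6) → 14.8324
Σ area = 524.191

Check V−E+F: 6 − 12 + 8 = 2.


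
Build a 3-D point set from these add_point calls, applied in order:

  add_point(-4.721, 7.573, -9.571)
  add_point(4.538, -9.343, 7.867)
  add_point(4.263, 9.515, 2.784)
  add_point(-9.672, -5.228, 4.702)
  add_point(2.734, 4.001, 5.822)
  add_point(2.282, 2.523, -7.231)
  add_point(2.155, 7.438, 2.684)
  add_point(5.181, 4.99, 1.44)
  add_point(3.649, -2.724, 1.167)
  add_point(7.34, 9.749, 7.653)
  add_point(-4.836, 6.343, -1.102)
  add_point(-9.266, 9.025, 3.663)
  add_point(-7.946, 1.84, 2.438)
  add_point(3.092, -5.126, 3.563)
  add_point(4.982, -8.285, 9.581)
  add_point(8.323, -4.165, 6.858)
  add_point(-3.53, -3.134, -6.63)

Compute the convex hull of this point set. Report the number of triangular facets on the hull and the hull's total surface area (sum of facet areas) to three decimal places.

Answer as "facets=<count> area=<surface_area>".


Extreme-point indices: [0, 1, 2, 3, 5, 9, 11, 14, 15, 16] — 10 of 17 on the boundary.

Area of each hull facet:
  f1: (p11, p0, p3) → 100.5287
  f2: (p14, p9, p15) → 32.5897
  f3: (p14, p11, p3) → 110.5036
  f4: (p14, p11, p9) → 154.7261
  f5: (p2, p11, p9) → 34.3232
  f6: (p2, p11, p0) → 88.2897
  f7: (p16, p0, p3) → 68.7747
  f8: (p1, p14, p15) → 6.1210
  f9: (p1, p14, p3) → 15.1594
  f10: (p1, p16, p3) → 96.4326
  f11: (p5, p9, p15) → 108.2744
  f12: (p5, p1, p15) → 52.7185
  f13: (p5, p1, p16) → 72.0184
  f14: (p5, p16, p0) → 35.9779
  f15: (p5, p2, p9) → 21.7730
  f16: (p5, p2, p0) → 55.3356
Σ area = 1053.547

Euler characteristic 10−24+16 = 2 ✓

facets=16 area=1053.547


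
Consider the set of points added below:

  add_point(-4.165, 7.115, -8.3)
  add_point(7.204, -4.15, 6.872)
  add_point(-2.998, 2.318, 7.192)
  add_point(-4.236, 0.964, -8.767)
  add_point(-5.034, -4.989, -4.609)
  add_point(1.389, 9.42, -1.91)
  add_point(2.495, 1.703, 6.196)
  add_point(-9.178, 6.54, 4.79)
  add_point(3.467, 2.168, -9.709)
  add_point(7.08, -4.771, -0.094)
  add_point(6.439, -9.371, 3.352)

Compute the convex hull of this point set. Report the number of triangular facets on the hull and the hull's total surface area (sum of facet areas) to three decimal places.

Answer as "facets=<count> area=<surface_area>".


facets=18 area=797.208

11 of the 11 inputs are extreme points: [0, 1, 2, 3, 4, 5, 6, 7, 8, 9, 10].

Facet areas (half cross-product norm):
  f1: (p6, p5, p7) → 64.5075
  f2: (p6, p5, p1) → 31.9205
  f3: (p0, p5, p7) → 55.1927
  f4: (p0, p8, p5) → 38.8537
  f5: (p10, p4, p8) → 88.5585
  f6: (p2, p6, p7) → 13.9883
  f7: (p2, p6, p1) → 15.5358
  f8: (p2, p10, p1) → 35.8505
  f9: (p2, p4, p7) → 54.9050
  f10: (p2, p10, p4) → 93.3845
  f11: (p3, p4, p8) → 27.3597
  f12: (p3, p0, p8) → 23.9307
  f13: (p3, p4, p7) → 54.8519
  f14: (p3, p0, p7) → 43.2586
  f15: (p9, p10, p1) → 17.2662
  f16: (p9, p10, p8) → 17.3429
  f17: (p9, p5, p1) → 53.8012
  f18: (p9, p8, p5) → 66.7001
Σ area = 797.208

Check V−E+F: 11 − 27 + 18 = 2.


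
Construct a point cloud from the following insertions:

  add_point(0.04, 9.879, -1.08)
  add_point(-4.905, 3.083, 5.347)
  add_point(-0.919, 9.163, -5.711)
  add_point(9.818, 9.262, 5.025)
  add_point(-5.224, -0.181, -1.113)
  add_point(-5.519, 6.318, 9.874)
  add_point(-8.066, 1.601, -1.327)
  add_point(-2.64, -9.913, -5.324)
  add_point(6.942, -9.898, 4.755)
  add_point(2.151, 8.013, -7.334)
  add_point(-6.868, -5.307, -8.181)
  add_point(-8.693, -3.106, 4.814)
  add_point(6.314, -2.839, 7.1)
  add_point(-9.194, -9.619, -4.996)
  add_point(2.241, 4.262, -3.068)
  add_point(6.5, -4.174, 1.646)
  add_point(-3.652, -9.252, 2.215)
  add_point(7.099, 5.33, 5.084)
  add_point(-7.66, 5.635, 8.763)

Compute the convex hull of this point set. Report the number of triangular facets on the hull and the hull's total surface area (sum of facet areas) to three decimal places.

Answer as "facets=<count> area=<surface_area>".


15 of the 19 inputs are extreme points: [0, 2, 3, 5, 6, 7, 8, 9, 10, 11, 12, 13, 15, 16, 18].

Facet areas (half cross-product norm):
  f1: (p0, p5, p3) → 73.4530
  f2: (p11, p8, p5) → 94.8152
  f3: (p11, p6, p13) → 43.3409
  f4: (p12, p5, p3) → 91.7955
  f5: (p12, p8, p3) → 27.1311
  f6: (p12, p8, p5) → 41.0165
  f7: (p18, p0, p5) → 15.9947
  f8: (p18, p11, p5) → 10.3309
  f9: (p18, p11, p6) → 36.4026
  f10: (p16, p8, p13) → 31.5055
  f11: (p16, p11, p13) → 37.9016
  f12: (p16, p11, p8) → 37.9211
  f13: (p2, p0, p3) → 20.3986
  f14: (p2, p9, p3) → 26.6799
  f15: (p2, p18, p0) → 26.2150
  f16: (p2, p18, p6) → 61.1496
  f17: (p15, p8, p3) → 33.2952
  f18: (p15, p9, p3) → 95.1234
  f19: (p7, p8, p13) → 34.6626
  f20: (p7, p15, p8) → 41.7870
  f21: (p7, p15, p9) → 99.8713
  f22: (p10, p7, p13) → 17.6621
  f23: (p10, p7, p9) → 54.3803
  f24: (p10, p2, p9) → 28.9455
  f25: (p10, p6, p13) → 28.5307
  f26: (p10, p2, p6) → 54.9308
Σ area = 1165.241

Euler characteristic 15−39+26 = 2 ✓

facets=26 area=1165.241


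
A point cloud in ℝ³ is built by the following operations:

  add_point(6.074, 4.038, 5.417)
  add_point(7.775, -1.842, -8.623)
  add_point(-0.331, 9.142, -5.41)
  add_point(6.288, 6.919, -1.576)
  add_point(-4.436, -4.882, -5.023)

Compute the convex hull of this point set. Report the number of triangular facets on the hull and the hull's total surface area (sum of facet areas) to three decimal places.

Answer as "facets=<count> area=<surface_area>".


Hull vertices (5/5): indices [0, 1, 2, 3, 4].

Triangle areas on the boundary:
  f1: (p2, p1, p4) → 83.2763
  f2: (p0, p1, p4) → 96.6071
  f3: (p0, p2, p4) → 96.0883
  f4: (p3, p2, p1) → 45.1563
  f5: (p3, p0, p1) → 41.1410
  f6: (p3, p0, p2) → 25.5995
Σ area = 387.869

Euler: V−E+F = 5−9+6 = 2.

facets=6 area=387.869


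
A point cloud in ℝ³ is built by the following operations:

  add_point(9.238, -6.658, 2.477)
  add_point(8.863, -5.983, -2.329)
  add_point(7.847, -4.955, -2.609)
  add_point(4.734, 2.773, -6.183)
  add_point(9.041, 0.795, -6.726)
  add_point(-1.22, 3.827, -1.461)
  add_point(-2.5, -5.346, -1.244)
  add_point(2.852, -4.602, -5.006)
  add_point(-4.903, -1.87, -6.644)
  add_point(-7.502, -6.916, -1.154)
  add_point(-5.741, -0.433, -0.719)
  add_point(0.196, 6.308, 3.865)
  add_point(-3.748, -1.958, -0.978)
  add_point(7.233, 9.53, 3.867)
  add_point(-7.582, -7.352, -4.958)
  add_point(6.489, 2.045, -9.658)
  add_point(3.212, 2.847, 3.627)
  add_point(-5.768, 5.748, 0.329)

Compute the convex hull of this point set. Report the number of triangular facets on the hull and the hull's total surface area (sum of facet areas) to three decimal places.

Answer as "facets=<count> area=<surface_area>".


12 of the 18 inputs are extreme points: [0, 1, 4, 7, 8, 9, 11, 13, 14, 15, 16, 17].

Triangle areas on the boundary:
  f1: (p9, p0, p14) → 31.9039
  f2: (p1, p0, p14) → 39.6746
  f3: (p8, p15, p14) → 27.0301
  f4: (p7, p15, p14) → 38.7863
  f5: (p7, p1, p14) → 21.2537
  f6: (p7, p1, p15) → 29.8895
  f7: (p4, p15, p13) → 27.1858
  f8: (p4, p1, p15) → 12.7627
  f9: (p4, p13, p0) → 80.4322
  f10: (p4, p1, p0) → 14.9159
  f11: (p16, p9, p0) → 84.6712
  f12: (p16, p11, p9) → 35.0572
  f13: (p16, p13, p0) → 39.4555
  f14: (p16, p11, p13) → 17.0613
  f15: (p17, p11, p9) → 43.2945
  f16: (p17, p9, p14) → 23.9837
  f17: (p17, p8, p14) → 29.7376
  f18: (p17, p8, p15) → 64.3420
  f19: (p17, p15, p13) → 99.4221
  f20: (p17, p11, p13) → 15.6658
Σ area = 776.525

Euler characteristic 12−30+20 = 2 ✓

facets=20 area=776.525


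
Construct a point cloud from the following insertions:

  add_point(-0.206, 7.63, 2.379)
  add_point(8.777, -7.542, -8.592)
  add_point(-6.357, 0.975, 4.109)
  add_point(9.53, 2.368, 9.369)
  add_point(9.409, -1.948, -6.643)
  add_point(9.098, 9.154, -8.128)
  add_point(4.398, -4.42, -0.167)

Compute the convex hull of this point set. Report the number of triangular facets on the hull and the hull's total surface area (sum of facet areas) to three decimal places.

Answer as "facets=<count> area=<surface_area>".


7 of the 7 inputs are extreme points: [0, 1, 2, 3, 4, 5, 6].

Per-facet area ½‖(b−a)×(c−a)‖:
  f1: (p5, p1, p2) → 164.8221
  f2: (p0, p3, p2) → 60.0428
  f3: (p0, p5, p2) → 49.1017
  f4: (p0, p5, p3) → 92.2792
  f5: (p6, p3, p2) → 80.8438
  f6: (p6, p1, p2) → 39.6778
  f7: (p6, p1, p3) → 50.1714
  f8: (p4, p1, p3) → 40.8923
  f9: (p4, p5, p3) → 92.1283
  f10: (p4, p5, p1) → 15.6003
Σ area = 685.560

Euler: V−E+F = 7−15+10 = 2.

facets=10 area=685.560


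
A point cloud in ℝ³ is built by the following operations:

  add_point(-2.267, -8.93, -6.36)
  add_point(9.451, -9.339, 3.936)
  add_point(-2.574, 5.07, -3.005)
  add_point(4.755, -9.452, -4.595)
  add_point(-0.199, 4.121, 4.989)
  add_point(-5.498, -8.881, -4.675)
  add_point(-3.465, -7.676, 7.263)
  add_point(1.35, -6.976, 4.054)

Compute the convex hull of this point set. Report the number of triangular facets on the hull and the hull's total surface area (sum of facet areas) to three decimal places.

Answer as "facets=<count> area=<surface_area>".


Hull vertices (7/8): indices [0, 1, 2, 3, 4, 5, 6].

Area of each hull facet:
  f1: (p6, p1, p5) → 81.4193
  f2: (p6, p2, p5) → 84.6782
  f3: (p4, p2, p1) → 68.2952
  f4: (p4, p6, p1) → 82.3033
  f5: (p4, p6, p2) → 51.1180
  f6: (p3, p1, p5) → 43.6569
  f7: (p3, p2, p1) → 79.0039
  f8: (p0, p2, p5) → 25.9811
  f9: (p0, p3, p5) → 8.8063
  f10: (p0, p3, p2) → 52.2351
Σ area = 577.497

Euler: V−E+F = 7−15+10 = 2.

facets=10 area=577.497


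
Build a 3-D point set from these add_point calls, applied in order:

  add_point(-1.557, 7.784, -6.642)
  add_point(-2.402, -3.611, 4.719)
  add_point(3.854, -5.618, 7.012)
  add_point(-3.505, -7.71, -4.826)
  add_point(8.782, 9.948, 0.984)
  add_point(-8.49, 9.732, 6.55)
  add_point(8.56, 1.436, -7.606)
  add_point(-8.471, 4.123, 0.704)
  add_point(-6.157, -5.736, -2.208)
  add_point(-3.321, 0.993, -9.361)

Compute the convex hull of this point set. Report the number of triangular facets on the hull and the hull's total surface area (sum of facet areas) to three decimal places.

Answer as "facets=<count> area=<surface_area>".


facets=16 area=935.728

Hull vertices (10/10): indices [0, 1, 2, 3, 4, 5, 6, 7, 8, 9].

Area of each hull facet:
  f1: (p2, p4, p5) → 145.6672
  f2: (p0, p4, p5) → 96.4923
  f3: (p8, p2, p3) → 28.6773
  f4: (p6, p0, p4) → 65.9475
  f5: (p6, p2, p4) → 96.9818
  f6: (p6, p2, p3) → 101.7922
  f7: (p1, p2, p5) → 41.5261
  f8: (p1, p8, p5) → 59.6202
  f9: (p1, p8, p2) → 22.3172
  f10: (p7, p0, p5) → 41.9860
  f11: (p7, p8, p5) → 22.6441
  f12: (p9, p6, p3) → 58.9734
  f13: (p9, p6, p0) → 42.8728
  f14: (p9, p8, p3) → 20.5554
  f15: (p9, p7, p0) → 39.4630
  f16: (p9, p7, p8) → 50.2112
Σ area = 935.728

Check V−E+F: 10 − 24 + 16 = 2.


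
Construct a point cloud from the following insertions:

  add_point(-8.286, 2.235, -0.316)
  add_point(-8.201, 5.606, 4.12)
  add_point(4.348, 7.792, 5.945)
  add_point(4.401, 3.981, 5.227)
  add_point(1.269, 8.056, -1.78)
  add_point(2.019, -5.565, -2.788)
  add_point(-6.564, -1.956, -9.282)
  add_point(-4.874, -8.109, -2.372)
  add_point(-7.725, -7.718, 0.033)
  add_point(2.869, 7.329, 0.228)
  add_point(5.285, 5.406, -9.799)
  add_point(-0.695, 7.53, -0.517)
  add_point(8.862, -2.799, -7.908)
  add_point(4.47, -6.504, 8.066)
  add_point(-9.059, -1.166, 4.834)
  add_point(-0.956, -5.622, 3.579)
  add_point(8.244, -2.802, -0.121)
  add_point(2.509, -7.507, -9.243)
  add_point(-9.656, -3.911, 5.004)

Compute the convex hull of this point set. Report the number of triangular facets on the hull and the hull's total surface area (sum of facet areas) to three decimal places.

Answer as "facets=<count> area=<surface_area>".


14 of the 19 inputs are extreme points: [0, 1, 2, 4, 6, 7, 8, 10, 12, 13, 14, 16, 17, 18].

Triangle areas on the boundary:
  f1: (p1, p6, p4) → 79.7919
  f2: (p1, p2, p4) → 46.7499
  f3: (p1, p2, p13) → 92.0884
  f4: (p10, p6, p4) → 63.2528
  f5: (p10, p2, p12) → 72.8841
  f6: (p10, p2, p4) → 30.2683
  f7: (p17, p13, p12) → 66.9994
  f8: (p17, p10, p12) → 36.0663
  f9: (p17, p10, p6) → 66.3472
  f10: (p16, p13, p12) → 18.8856
  f11: (p16, p2, p12) → 43.4699
  f12: (p16, p2, p13) → 61.1622
  f13: (p0, p6, p18) → 39.5828
  f14: (p0, p1, p18) → 22.9250
  f15: (p0, p1, p6) → 7.8081
  f16: (p14, p13, p18) → 20.6600
  f17: (p14, p1, p18) → 0.9462
  f18: (p14, p1, p13) → 49.3342
  f19: (p8, p13, p18) → 46.8438
  f20: (p8, p6, p18) → 33.5424
  f21: (p7, p17, p13) → 71.2296
  f22: (p7, p8, p13) → 26.4379
  f23: (p7, p17, p6) → 43.3947
  f24: (p7, p8, p6) → 16.9999
Σ area = 1057.671

Euler characteristic 14−36+24 = 2 ✓

facets=24 area=1057.671
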